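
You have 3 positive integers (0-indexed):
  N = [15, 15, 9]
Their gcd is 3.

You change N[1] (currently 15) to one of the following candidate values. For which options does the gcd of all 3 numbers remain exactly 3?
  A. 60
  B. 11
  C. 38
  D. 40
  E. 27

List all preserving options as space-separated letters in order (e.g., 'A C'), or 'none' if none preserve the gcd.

Old gcd = 3; gcd of others (without N[1]) = 3
New gcd for candidate v: gcd(3, v). Preserves old gcd iff gcd(3, v) = 3.
  Option A: v=60, gcd(3,60)=3 -> preserves
  Option B: v=11, gcd(3,11)=1 -> changes
  Option C: v=38, gcd(3,38)=1 -> changes
  Option D: v=40, gcd(3,40)=1 -> changes
  Option E: v=27, gcd(3,27)=3 -> preserves

Answer: A E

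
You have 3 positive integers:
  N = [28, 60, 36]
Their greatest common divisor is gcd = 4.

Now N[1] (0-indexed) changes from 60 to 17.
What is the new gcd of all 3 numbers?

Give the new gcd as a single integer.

Numbers: [28, 60, 36], gcd = 4
Change: index 1, 60 -> 17
gcd of the OTHER numbers (without index 1): gcd([28, 36]) = 4
New gcd = gcd(g_others, new_val) = gcd(4, 17) = 1

Answer: 1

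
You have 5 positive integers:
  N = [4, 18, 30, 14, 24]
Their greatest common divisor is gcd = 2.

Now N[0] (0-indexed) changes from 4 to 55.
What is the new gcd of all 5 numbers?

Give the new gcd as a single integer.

Answer: 1

Derivation:
Numbers: [4, 18, 30, 14, 24], gcd = 2
Change: index 0, 4 -> 55
gcd of the OTHER numbers (without index 0): gcd([18, 30, 14, 24]) = 2
New gcd = gcd(g_others, new_val) = gcd(2, 55) = 1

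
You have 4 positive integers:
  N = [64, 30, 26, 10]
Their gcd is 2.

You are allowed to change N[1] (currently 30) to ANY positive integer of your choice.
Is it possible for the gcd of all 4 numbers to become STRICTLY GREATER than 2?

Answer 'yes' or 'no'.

Current gcd = 2
gcd of all OTHER numbers (without N[1]=30): gcd([64, 26, 10]) = 2
The new gcd after any change is gcd(2, new_value).
This can be at most 2.
Since 2 = old gcd 2, the gcd can only stay the same or decrease.

Answer: no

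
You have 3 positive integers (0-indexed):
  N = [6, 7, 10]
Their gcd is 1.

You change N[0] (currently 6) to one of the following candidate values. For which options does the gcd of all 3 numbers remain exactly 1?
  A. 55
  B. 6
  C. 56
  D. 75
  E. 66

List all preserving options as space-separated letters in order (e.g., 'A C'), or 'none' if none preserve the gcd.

Answer: A B C D E

Derivation:
Old gcd = 1; gcd of others (without N[0]) = 1
New gcd for candidate v: gcd(1, v). Preserves old gcd iff gcd(1, v) = 1.
  Option A: v=55, gcd(1,55)=1 -> preserves
  Option B: v=6, gcd(1,6)=1 -> preserves
  Option C: v=56, gcd(1,56)=1 -> preserves
  Option D: v=75, gcd(1,75)=1 -> preserves
  Option E: v=66, gcd(1,66)=1 -> preserves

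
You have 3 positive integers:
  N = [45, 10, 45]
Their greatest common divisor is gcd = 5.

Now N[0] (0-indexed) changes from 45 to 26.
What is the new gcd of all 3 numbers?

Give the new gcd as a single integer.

Numbers: [45, 10, 45], gcd = 5
Change: index 0, 45 -> 26
gcd of the OTHER numbers (without index 0): gcd([10, 45]) = 5
New gcd = gcd(g_others, new_val) = gcd(5, 26) = 1

Answer: 1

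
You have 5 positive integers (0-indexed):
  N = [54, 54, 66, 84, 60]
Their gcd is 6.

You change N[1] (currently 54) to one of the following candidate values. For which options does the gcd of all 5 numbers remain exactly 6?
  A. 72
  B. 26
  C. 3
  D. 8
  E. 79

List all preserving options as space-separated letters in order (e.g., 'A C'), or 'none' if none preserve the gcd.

Answer: A

Derivation:
Old gcd = 6; gcd of others (without N[1]) = 6
New gcd for candidate v: gcd(6, v). Preserves old gcd iff gcd(6, v) = 6.
  Option A: v=72, gcd(6,72)=6 -> preserves
  Option B: v=26, gcd(6,26)=2 -> changes
  Option C: v=3, gcd(6,3)=3 -> changes
  Option D: v=8, gcd(6,8)=2 -> changes
  Option E: v=79, gcd(6,79)=1 -> changes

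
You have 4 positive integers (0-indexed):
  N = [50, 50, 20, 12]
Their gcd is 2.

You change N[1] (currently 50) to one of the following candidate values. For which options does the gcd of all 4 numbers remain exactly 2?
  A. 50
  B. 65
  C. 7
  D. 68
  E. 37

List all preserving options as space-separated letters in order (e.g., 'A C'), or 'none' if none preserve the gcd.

Answer: A D

Derivation:
Old gcd = 2; gcd of others (without N[1]) = 2
New gcd for candidate v: gcd(2, v). Preserves old gcd iff gcd(2, v) = 2.
  Option A: v=50, gcd(2,50)=2 -> preserves
  Option B: v=65, gcd(2,65)=1 -> changes
  Option C: v=7, gcd(2,7)=1 -> changes
  Option D: v=68, gcd(2,68)=2 -> preserves
  Option E: v=37, gcd(2,37)=1 -> changes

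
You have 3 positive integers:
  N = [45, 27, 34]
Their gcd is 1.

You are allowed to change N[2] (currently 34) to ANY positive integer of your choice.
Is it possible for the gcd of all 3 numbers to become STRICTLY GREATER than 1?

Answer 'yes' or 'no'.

Answer: yes

Derivation:
Current gcd = 1
gcd of all OTHER numbers (without N[2]=34): gcd([45, 27]) = 9
The new gcd after any change is gcd(9, new_value).
This can be at most 9.
Since 9 > old gcd 1, the gcd CAN increase (e.g., set N[2] = 9).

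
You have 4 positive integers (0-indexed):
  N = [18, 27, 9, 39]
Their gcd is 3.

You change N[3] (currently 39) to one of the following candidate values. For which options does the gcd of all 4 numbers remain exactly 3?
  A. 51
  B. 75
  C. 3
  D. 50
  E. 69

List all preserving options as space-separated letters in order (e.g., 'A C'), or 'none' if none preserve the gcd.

Answer: A B C E

Derivation:
Old gcd = 3; gcd of others (without N[3]) = 9
New gcd for candidate v: gcd(9, v). Preserves old gcd iff gcd(9, v) = 3.
  Option A: v=51, gcd(9,51)=3 -> preserves
  Option B: v=75, gcd(9,75)=3 -> preserves
  Option C: v=3, gcd(9,3)=3 -> preserves
  Option D: v=50, gcd(9,50)=1 -> changes
  Option E: v=69, gcd(9,69)=3 -> preserves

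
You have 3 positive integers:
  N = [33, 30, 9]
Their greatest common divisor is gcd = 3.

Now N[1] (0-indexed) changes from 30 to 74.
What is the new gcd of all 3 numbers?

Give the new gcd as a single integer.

Numbers: [33, 30, 9], gcd = 3
Change: index 1, 30 -> 74
gcd of the OTHER numbers (without index 1): gcd([33, 9]) = 3
New gcd = gcd(g_others, new_val) = gcd(3, 74) = 1

Answer: 1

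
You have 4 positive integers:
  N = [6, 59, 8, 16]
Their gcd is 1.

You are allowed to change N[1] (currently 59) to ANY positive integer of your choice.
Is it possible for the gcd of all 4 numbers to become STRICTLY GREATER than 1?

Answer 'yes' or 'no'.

Current gcd = 1
gcd of all OTHER numbers (without N[1]=59): gcd([6, 8, 16]) = 2
The new gcd after any change is gcd(2, new_value).
This can be at most 2.
Since 2 > old gcd 1, the gcd CAN increase (e.g., set N[1] = 2).

Answer: yes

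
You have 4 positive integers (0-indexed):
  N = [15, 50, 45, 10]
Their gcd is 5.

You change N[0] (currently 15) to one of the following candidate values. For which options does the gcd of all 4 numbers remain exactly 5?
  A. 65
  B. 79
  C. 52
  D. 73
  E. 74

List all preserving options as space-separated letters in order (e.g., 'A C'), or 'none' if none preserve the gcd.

Old gcd = 5; gcd of others (without N[0]) = 5
New gcd for candidate v: gcd(5, v). Preserves old gcd iff gcd(5, v) = 5.
  Option A: v=65, gcd(5,65)=5 -> preserves
  Option B: v=79, gcd(5,79)=1 -> changes
  Option C: v=52, gcd(5,52)=1 -> changes
  Option D: v=73, gcd(5,73)=1 -> changes
  Option E: v=74, gcd(5,74)=1 -> changes

Answer: A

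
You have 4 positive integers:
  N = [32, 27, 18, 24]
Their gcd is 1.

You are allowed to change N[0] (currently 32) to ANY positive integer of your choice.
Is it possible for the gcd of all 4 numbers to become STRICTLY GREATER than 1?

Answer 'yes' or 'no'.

Answer: yes

Derivation:
Current gcd = 1
gcd of all OTHER numbers (without N[0]=32): gcd([27, 18, 24]) = 3
The new gcd after any change is gcd(3, new_value).
This can be at most 3.
Since 3 > old gcd 1, the gcd CAN increase (e.g., set N[0] = 3).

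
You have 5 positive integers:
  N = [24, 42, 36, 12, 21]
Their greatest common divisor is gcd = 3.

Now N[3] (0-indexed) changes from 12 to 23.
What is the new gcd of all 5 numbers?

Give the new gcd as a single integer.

Numbers: [24, 42, 36, 12, 21], gcd = 3
Change: index 3, 12 -> 23
gcd of the OTHER numbers (without index 3): gcd([24, 42, 36, 21]) = 3
New gcd = gcd(g_others, new_val) = gcd(3, 23) = 1

Answer: 1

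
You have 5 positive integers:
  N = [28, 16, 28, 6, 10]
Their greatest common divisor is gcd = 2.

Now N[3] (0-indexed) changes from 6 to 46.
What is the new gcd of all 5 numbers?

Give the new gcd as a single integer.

Answer: 2

Derivation:
Numbers: [28, 16, 28, 6, 10], gcd = 2
Change: index 3, 6 -> 46
gcd of the OTHER numbers (without index 3): gcd([28, 16, 28, 10]) = 2
New gcd = gcd(g_others, new_val) = gcd(2, 46) = 2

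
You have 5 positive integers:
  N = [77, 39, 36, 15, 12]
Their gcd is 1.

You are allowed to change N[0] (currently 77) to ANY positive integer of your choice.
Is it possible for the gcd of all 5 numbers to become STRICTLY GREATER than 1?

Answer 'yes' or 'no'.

Current gcd = 1
gcd of all OTHER numbers (without N[0]=77): gcd([39, 36, 15, 12]) = 3
The new gcd after any change is gcd(3, new_value).
This can be at most 3.
Since 3 > old gcd 1, the gcd CAN increase (e.g., set N[0] = 3).

Answer: yes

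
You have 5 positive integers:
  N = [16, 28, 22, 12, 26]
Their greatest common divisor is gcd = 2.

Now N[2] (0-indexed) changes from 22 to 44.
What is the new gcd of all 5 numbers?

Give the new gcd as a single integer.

Numbers: [16, 28, 22, 12, 26], gcd = 2
Change: index 2, 22 -> 44
gcd of the OTHER numbers (without index 2): gcd([16, 28, 12, 26]) = 2
New gcd = gcd(g_others, new_val) = gcd(2, 44) = 2

Answer: 2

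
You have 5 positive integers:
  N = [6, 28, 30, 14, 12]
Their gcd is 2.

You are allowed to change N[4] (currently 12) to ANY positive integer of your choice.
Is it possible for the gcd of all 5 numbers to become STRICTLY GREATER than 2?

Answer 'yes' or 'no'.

Current gcd = 2
gcd of all OTHER numbers (without N[4]=12): gcd([6, 28, 30, 14]) = 2
The new gcd after any change is gcd(2, new_value).
This can be at most 2.
Since 2 = old gcd 2, the gcd can only stay the same or decrease.

Answer: no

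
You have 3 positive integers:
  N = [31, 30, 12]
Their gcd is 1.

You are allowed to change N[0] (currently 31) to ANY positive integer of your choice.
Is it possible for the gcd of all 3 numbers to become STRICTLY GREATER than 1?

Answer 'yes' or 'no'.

Current gcd = 1
gcd of all OTHER numbers (without N[0]=31): gcd([30, 12]) = 6
The new gcd after any change is gcd(6, new_value).
This can be at most 6.
Since 6 > old gcd 1, the gcd CAN increase (e.g., set N[0] = 6).

Answer: yes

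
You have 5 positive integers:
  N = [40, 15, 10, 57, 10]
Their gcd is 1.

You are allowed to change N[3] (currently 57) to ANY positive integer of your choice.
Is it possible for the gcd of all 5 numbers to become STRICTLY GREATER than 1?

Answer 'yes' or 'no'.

Answer: yes

Derivation:
Current gcd = 1
gcd of all OTHER numbers (without N[3]=57): gcd([40, 15, 10, 10]) = 5
The new gcd after any change is gcd(5, new_value).
This can be at most 5.
Since 5 > old gcd 1, the gcd CAN increase (e.g., set N[3] = 5).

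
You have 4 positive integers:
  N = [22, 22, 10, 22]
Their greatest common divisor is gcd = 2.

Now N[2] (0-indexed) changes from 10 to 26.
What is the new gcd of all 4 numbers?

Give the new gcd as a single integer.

Numbers: [22, 22, 10, 22], gcd = 2
Change: index 2, 10 -> 26
gcd of the OTHER numbers (without index 2): gcd([22, 22, 22]) = 22
New gcd = gcd(g_others, new_val) = gcd(22, 26) = 2

Answer: 2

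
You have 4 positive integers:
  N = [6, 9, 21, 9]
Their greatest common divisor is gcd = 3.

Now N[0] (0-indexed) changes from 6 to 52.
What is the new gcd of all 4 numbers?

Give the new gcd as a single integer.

Answer: 1

Derivation:
Numbers: [6, 9, 21, 9], gcd = 3
Change: index 0, 6 -> 52
gcd of the OTHER numbers (without index 0): gcd([9, 21, 9]) = 3
New gcd = gcd(g_others, new_val) = gcd(3, 52) = 1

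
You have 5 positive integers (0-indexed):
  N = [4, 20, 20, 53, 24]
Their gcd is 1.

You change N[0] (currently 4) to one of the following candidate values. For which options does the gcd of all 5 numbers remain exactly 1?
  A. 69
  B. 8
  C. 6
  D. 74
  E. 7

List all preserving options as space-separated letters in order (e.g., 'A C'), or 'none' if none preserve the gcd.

Answer: A B C D E

Derivation:
Old gcd = 1; gcd of others (without N[0]) = 1
New gcd for candidate v: gcd(1, v). Preserves old gcd iff gcd(1, v) = 1.
  Option A: v=69, gcd(1,69)=1 -> preserves
  Option B: v=8, gcd(1,8)=1 -> preserves
  Option C: v=6, gcd(1,6)=1 -> preserves
  Option D: v=74, gcd(1,74)=1 -> preserves
  Option E: v=7, gcd(1,7)=1 -> preserves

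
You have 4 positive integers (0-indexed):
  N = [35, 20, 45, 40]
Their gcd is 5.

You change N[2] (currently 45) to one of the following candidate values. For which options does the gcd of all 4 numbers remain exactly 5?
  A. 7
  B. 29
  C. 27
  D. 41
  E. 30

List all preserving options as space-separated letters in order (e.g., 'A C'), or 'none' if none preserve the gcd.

Old gcd = 5; gcd of others (without N[2]) = 5
New gcd for candidate v: gcd(5, v). Preserves old gcd iff gcd(5, v) = 5.
  Option A: v=7, gcd(5,7)=1 -> changes
  Option B: v=29, gcd(5,29)=1 -> changes
  Option C: v=27, gcd(5,27)=1 -> changes
  Option D: v=41, gcd(5,41)=1 -> changes
  Option E: v=30, gcd(5,30)=5 -> preserves

Answer: E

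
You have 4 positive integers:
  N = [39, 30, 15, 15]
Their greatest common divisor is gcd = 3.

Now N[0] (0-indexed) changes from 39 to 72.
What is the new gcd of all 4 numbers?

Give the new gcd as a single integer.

Answer: 3

Derivation:
Numbers: [39, 30, 15, 15], gcd = 3
Change: index 0, 39 -> 72
gcd of the OTHER numbers (without index 0): gcd([30, 15, 15]) = 15
New gcd = gcd(g_others, new_val) = gcd(15, 72) = 3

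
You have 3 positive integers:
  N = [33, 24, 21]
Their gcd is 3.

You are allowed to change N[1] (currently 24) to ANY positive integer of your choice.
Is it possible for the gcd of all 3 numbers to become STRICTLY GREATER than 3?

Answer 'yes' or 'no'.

Current gcd = 3
gcd of all OTHER numbers (without N[1]=24): gcd([33, 21]) = 3
The new gcd after any change is gcd(3, new_value).
This can be at most 3.
Since 3 = old gcd 3, the gcd can only stay the same or decrease.

Answer: no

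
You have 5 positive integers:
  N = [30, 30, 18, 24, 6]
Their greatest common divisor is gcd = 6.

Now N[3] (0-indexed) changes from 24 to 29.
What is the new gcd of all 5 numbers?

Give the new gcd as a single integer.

Answer: 1

Derivation:
Numbers: [30, 30, 18, 24, 6], gcd = 6
Change: index 3, 24 -> 29
gcd of the OTHER numbers (without index 3): gcd([30, 30, 18, 6]) = 6
New gcd = gcd(g_others, new_val) = gcd(6, 29) = 1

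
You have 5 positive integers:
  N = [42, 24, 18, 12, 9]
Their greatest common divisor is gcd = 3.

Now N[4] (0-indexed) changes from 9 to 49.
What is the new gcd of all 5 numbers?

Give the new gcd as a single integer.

Answer: 1

Derivation:
Numbers: [42, 24, 18, 12, 9], gcd = 3
Change: index 4, 9 -> 49
gcd of the OTHER numbers (without index 4): gcd([42, 24, 18, 12]) = 6
New gcd = gcd(g_others, new_val) = gcd(6, 49) = 1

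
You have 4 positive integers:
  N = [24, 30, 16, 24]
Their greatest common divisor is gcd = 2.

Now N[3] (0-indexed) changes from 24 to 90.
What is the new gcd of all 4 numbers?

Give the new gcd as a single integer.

Numbers: [24, 30, 16, 24], gcd = 2
Change: index 3, 24 -> 90
gcd of the OTHER numbers (without index 3): gcd([24, 30, 16]) = 2
New gcd = gcd(g_others, new_val) = gcd(2, 90) = 2

Answer: 2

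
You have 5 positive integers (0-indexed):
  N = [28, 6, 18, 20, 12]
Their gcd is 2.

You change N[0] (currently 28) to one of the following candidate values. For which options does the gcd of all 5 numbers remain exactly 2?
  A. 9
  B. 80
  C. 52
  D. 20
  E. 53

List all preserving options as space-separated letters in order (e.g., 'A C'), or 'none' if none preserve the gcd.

Answer: B C D

Derivation:
Old gcd = 2; gcd of others (without N[0]) = 2
New gcd for candidate v: gcd(2, v). Preserves old gcd iff gcd(2, v) = 2.
  Option A: v=9, gcd(2,9)=1 -> changes
  Option B: v=80, gcd(2,80)=2 -> preserves
  Option C: v=52, gcd(2,52)=2 -> preserves
  Option D: v=20, gcd(2,20)=2 -> preserves
  Option E: v=53, gcd(2,53)=1 -> changes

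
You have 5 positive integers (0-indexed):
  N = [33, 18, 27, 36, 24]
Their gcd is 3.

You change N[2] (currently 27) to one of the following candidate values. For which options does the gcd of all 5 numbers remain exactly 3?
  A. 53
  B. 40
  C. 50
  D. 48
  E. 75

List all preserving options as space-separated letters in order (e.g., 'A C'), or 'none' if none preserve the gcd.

Old gcd = 3; gcd of others (without N[2]) = 3
New gcd for candidate v: gcd(3, v). Preserves old gcd iff gcd(3, v) = 3.
  Option A: v=53, gcd(3,53)=1 -> changes
  Option B: v=40, gcd(3,40)=1 -> changes
  Option C: v=50, gcd(3,50)=1 -> changes
  Option D: v=48, gcd(3,48)=3 -> preserves
  Option E: v=75, gcd(3,75)=3 -> preserves

Answer: D E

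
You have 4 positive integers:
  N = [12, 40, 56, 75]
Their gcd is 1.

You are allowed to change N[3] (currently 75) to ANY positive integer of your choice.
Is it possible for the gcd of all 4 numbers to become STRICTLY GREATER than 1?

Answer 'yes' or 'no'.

Current gcd = 1
gcd of all OTHER numbers (without N[3]=75): gcd([12, 40, 56]) = 4
The new gcd after any change is gcd(4, new_value).
This can be at most 4.
Since 4 > old gcd 1, the gcd CAN increase (e.g., set N[3] = 4).

Answer: yes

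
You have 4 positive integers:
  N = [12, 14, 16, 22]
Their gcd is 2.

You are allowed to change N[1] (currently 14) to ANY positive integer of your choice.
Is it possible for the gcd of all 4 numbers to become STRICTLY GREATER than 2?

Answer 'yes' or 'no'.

Answer: no

Derivation:
Current gcd = 2
gcd of all OTHER numbers (without N[1]=14): gcd([12, 16, 22]) = 2
The new gcd after any change is gcd(2, new_value).
This can be at most 2.
Since 2 = old gcd 2, the gcd can only stay the same or decrease.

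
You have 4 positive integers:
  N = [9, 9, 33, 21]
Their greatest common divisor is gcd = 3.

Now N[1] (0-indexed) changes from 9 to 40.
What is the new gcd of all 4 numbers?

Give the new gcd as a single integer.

Answer: 1

Derivation:
Numbers: [9, 9, 33, 21], gcd = 3
Change: index 1, 9 -> 40
gcd of the OTHER numbers (without index 1): gcd([9, 33, 21]) = 3
New gcd = gcd(g_others, new_val) = gcd(3, 40) = 1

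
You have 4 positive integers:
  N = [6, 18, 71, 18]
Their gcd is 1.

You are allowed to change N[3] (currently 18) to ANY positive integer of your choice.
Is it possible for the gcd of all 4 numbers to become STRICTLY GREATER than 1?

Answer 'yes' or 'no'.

Answer: no

Derivation:
Current gcd = 1
gcd of all OTHER numbers (without N[3]=18): gcd([6, 18, 71]) = 1
The new gcd after any change is gcd(1, new_value).
This can be at most 1.
Since 1 = old gcd 1, the gcd can only stay the same or decrease.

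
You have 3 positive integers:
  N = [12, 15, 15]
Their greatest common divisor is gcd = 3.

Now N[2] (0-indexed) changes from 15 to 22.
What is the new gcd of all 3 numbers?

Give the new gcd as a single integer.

Answer: 1

Derivation:
Numbers: [12, 15, 15], gcd = 3
Change: index 2, 15 -> 22
gcd of the OTHER numbers (without index 2): gcd([12, 15]) = 3
New gcd = gcd(g_others, new_val) = gcd(3, 22) = 1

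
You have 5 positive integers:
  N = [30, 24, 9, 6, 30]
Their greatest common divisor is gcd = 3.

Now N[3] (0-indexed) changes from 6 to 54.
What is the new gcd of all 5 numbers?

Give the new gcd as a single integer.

Numbers: [30, 24, 9, 6, 30], gcd = 3
Change: index 3, 6 -> 54
gcd of the OTHER numbers (without index 3): gcd([30, 24, 9, 30]) = 3
New gcd = gcd(g_others, new_val) = gcd(3, 54) = 3

Answer: 3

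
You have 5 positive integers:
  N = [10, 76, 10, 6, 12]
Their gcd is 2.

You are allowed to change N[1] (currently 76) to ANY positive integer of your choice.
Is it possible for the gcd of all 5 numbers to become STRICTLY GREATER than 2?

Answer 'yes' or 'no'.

Current gcd = 2
gcd of all OTHER numbers (without N[1]=76): gcd([10, 10, 6, 12]) = 2
The new gcd after any change is gcd(2, new_value).
This can be at most 2.
Since 2 = old gcd 2, the gcd can only stay the same or decrease.

Answer: no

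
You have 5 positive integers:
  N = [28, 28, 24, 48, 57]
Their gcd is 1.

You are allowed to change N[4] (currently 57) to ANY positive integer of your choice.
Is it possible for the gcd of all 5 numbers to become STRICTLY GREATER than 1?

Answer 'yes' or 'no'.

Answer: yes

Derivation:
Current gcd = 1
gcd of all OTHER numbers (without N[4]=57): gcd([28, 28, 24, 48]) = 4
The new gcd after any change is gcd(4, new_value).
This can be at most 4.
Since 4 > old gcd 1, the gcd CAN increase (e.g., set N[4] = 4).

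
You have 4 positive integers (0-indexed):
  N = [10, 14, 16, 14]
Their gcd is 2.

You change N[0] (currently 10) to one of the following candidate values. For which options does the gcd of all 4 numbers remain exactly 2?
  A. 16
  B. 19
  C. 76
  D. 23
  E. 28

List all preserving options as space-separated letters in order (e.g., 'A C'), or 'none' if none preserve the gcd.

Answer: A C E

Derivation:
Old gcd = 2; gcd of others (without N[0]) = 2
New gcd for candidate v: gcd(2, v). Preserves old gcd iff gcd(2, v) = 2.
  Option A: v=16, gcd(2,16)=2 -> preserves
  Option B: v=19, gcd(2,19)=1 -> changes
  Option C: v=76, gcd(2,76)=2 -> preserves
  Option D: v=23, gcd(2,23)=1 -> changes
  Option E: v=28, gcd(2,28)=2 -> preserves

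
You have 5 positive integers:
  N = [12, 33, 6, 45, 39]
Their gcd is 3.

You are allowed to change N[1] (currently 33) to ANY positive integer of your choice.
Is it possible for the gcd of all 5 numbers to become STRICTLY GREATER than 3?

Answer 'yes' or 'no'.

Answer: no

Derivation:
Current gcd = 3
gcd of all OTHER numbers (without N[1]=33): gcd([12, 6, 45, 39]) = 3
The new gcd after any change is gcd(3, new_value).
This can be at most 3.
Since 3 = old gcd 3, the gcd can only stay the same or decrease.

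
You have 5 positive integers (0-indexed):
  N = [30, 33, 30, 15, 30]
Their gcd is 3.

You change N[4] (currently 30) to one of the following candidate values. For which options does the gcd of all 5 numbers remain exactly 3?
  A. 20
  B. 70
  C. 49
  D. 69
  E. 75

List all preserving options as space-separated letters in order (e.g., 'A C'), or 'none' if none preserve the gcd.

Answer: D E

Derivation:
Old gcd = 3; gcd of others (without N[4]) = 3
New gcd for candidate v: gcd(3, v). Preserves old gcd iff gcd(3, v) = 3.
  Option A: v=20, gcd(3,20)=1 -> changes
  Option B: v=70, gcd(3,70)=1 -> changes
  Option C: v=49, gcd(3,49)=1 -> changes
  Option D: v=69, gcd(3,69)=3 -> preserves
  Option E: v=75, gcd(3,75)=3 -> preserves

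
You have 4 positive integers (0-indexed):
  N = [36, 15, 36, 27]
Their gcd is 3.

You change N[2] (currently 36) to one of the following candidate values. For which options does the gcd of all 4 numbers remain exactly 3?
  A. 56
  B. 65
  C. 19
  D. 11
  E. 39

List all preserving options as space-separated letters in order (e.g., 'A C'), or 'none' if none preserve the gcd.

Answer: E

Derivation:
Old gcd = 3; gcd of others (without N[2]) = 3
New gcd for candidate v: gcd(3, v). Preserves old gcd iff gcd(3, v) = 3.
  Option A: v=56, gcd(3,56)=1 -> changes
  Option B: v=65, gcd(3,65)=1 -> changes
  Option C: v=19, gcd(3,19)=1 -> changes
  Option D: v=11, gcd(3,11)=1 -> changes
  Option E: v=39, gcd(3,39)=3 -> preserves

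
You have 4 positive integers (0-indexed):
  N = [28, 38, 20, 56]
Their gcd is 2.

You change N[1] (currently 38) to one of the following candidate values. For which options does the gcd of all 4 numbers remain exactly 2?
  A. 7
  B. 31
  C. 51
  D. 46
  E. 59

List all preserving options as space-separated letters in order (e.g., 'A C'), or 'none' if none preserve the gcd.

Old gcd = 2; gcd of others (without N[1]) = 4
New gcd for candidate v: gcd(4, v). Preserves old gcd iff gcd(4, v) = 2.
  Option A: v=7, gcd(4,7)=1 -> changes
  Option B: v=31, gcd(4,31)=1 -> changes
  Option C: v=51, gcd(4,51)=1 -> changes
  Option D: v=46, gcd(4,46)=2 -> preserves
  Option E: v=59, gcd(4,59)=1 -> changes

Answer: D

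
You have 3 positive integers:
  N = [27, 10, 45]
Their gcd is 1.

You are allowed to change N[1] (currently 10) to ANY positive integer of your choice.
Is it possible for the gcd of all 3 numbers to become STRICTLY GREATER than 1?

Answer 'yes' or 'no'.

Current gcd = 1
gcd of all OTHER numbers (without N[1]=10): gcd([27, 45]) = 9
The new gcd after any change is gcd(9, new_value).
This can be at most 9.
Since 9 > old gcd 1, the gcd CAN increase (e.g., set N[1] = 9).

Answer: yes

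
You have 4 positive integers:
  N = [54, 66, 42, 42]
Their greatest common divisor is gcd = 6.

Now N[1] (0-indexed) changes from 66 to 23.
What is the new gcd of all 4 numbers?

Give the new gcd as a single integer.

Numbers: [54, 66, 42, 42], gcd = 6
Change: index 1, 66 -> 23
gcd of the OTHER numbers (without index 1): gcd([54, 42, 42]) = 6
New gcd = gcd(g_others, new_val) = gcd(6, 23) = 1

Answer: 1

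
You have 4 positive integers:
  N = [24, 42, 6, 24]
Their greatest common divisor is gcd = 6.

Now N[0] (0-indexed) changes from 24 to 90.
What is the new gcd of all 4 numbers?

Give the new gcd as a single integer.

Numbers: [24, 42, 6, 24], gcd = 6
Change: index 0, 24 -> 90
gcd of the OTHER numbers (without index 0): gcd([42, 6, 24]) = 6
New gcd = gcd(g_others, new_val) = gcd(6, 90) = 6

Answer: 6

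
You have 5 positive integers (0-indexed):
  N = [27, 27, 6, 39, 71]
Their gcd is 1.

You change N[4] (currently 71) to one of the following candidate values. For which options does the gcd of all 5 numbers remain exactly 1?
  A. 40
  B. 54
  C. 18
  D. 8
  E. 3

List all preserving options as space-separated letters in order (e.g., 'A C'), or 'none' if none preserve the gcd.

Answer: A D

Derivation:
Old gcd = 1; gcd of others (without N[4]) = 3
New gcd for candidate v: gcd(3, v). Preserves old gcd iff gcd(3, v) = 1.
  Option A: v=40, gcd(3,40)=1 -> preserves
  Option B: v=54, gcd(3,54)=3 -> changes
  Option C: v=18, gcd(3,18)=3 -> changes
  Option D: v=8, gcd(3,8)=1 -> preserves
  Option E: v=3, gcd(3,3)=3 -> changes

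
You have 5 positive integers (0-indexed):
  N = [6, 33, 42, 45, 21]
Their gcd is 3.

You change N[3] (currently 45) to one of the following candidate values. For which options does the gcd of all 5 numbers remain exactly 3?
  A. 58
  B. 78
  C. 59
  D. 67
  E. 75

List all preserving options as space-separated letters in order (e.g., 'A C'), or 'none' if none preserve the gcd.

Answer: B E

Derivation:
Old gcd = 3; gcd of others (without N[3]) = 3
New gcd for candidate v: gcd(3, v). Preserves old gcd iff gcd(3, v) = 3.
  Option A: v=58, gcd(3,58)=1 -> changes
  Option B: v=78, gcd(3,78)=3 -> preserves
  Option C: v=59, gcd(3,59)=1 -> changes
  Option D: v=67, gcd(3,67)=1 -> changes
  Option E: v=75, gcd(3,75)=3 -> preserves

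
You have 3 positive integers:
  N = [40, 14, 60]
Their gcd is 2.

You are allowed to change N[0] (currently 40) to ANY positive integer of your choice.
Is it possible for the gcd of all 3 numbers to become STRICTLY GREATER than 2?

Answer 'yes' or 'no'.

Answer: no

Derivation:
Current gcd = 2
gcd of all OTHER numbers (without N[0]=40): gcd([14, 60]) = 2
The new gcd after any change is gcd(2, new_value).
This can be at most 2.
Since 2 = old gcd 2, the gcd can only stay the same or decrease.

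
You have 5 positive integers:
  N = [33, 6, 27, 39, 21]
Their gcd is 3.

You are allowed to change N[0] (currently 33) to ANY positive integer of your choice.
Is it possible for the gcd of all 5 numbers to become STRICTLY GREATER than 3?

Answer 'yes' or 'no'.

Answer: no

Derivation:
Current gcd = 3
gcd of all OTHER numbers (without N[0]=33): gcd([6, 27, 39, 21]) = 3
The new gcd after any change is gcd(3, new_value).
This can be at most 3.
Since 3 = old gcd 3, the gcd can only stay the same or decrease.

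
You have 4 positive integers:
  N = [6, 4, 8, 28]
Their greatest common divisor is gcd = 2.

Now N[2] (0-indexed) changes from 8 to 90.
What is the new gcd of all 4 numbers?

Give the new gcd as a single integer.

Numbers: [6, 4, 8, 28], gcd = 2
Change: index 2, 8 -> 90
gcd of the OTHER numbers (without index 2): gcd([6, 4, 28]) = 2
New gcd = gcd(g_others, new_val) = gcd(2, 90) = 2

Answer: 2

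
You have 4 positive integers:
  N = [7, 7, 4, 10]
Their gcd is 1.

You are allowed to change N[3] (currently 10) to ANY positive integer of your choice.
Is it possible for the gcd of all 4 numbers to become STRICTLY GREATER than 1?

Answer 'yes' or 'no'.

Current gcd = 1
gcd of all OTHER numbers (without N[3]=10): gcd([7, 7, 4]) = 1
The new gcd after any change is gcd(1, new_value).
This can be at most 1.
Since 1 = old gcd 1, the gcd can only stay the same or decrease.

Answer: no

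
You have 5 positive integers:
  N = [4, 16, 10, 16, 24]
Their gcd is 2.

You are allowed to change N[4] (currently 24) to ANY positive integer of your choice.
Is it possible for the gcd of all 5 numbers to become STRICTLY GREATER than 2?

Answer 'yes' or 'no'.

Answer: no

Derivation:
Current gcd = 2
gcd of all OTHER numbers (without N[4]=24): gcd([4, 16, 10, 16]) = 2
The new gcd after any change is gcd(2, new_value).
This can be at most 2.
Since 2 = old gcd 2, the gcd can only stay the same or decrease.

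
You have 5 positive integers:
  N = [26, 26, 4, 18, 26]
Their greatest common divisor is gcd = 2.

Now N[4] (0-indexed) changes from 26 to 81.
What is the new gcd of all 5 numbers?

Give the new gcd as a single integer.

Answer: 1

Derivation:
Numbers: [26, 26, 4, 18, 26], gcd = 2
Change: index 4, 26 -> 81
gcd of the OTHER numbers (without index 4): gcd([26, 26, 4, 18]) = 2
New gcd = gcd(g_others, new_val) = gcd(2, 81) = 1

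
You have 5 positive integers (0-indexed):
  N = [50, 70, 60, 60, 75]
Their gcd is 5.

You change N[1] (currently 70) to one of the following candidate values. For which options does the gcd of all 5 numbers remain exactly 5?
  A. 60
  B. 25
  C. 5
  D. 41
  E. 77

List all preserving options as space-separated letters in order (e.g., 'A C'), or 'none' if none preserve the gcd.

Answer: A B C

Derivation:
Old gcd = 5; gcd of others (without N[1]) = 5
New gcd for candidate v: gcd(5, v). Preserves old gcd iff gcd(5, v) = 5.
  Option A: v=60, gcd(5,60)=5 -> preserves
  Option B: v=25, gcd(5,25)=5 -> preserves
  Option C: v=5, gcd(5,5)=5 -> preserves
  Option D: v=41, gcd(5,41)=1 -> changes
  Option E: v=77, gcd(5,77)=1 -> changes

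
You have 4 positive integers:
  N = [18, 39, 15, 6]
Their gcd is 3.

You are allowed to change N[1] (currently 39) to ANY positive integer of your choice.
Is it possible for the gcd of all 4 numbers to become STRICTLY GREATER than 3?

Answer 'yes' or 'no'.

Current gcd = 3
gcd of all OTHER numbers (without N[1]=39): gcd([18, 15, 6]) = 3
The new gcd after any change is gcd(3, new_value).
This can be at most 3.
Since 3 = old gcd 3, the gcd can only stay the same or decrease.

Answer: no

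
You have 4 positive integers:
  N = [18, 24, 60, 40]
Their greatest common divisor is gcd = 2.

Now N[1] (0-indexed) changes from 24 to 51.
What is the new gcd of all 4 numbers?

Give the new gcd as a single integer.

Answer: 1

Derivation:
Numbers: [18, 24, 60, 40], gcd = 2
Change: index 1, 24 -> 51
gcd of the OTHER numbers (without index 1): gcd([18, 60, 40]) = 2
New gcd = gcd(g_others, new_val) = gcd(2, 51) = 1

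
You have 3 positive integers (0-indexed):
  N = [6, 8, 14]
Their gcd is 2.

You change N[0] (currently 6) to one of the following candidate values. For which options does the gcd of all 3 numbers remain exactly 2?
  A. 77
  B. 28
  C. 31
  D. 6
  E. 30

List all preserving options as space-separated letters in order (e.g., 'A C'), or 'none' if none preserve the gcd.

Answer: B D E

Derivation:
Old gcd = 2; gcd of others (without N[0]) = 2
New gcd for candidate v: gcd(2, v). Preserves old gcd iff gcd(2, v) = 2.
  Option A: v=77, gcd(2,77)=1 -> changes
  Option B: v=28, gcd(2,28)=2 -> preserves
  Option C: v=31, gcd(2,31)=1 -> changes
  Option D: v=6, gcd(2,6)=2 -> preserves
  Option E: v=30, gcd(2,30)=2 -> preserves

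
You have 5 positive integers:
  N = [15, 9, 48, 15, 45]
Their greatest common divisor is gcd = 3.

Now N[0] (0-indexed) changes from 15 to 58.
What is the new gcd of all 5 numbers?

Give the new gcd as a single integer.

Numbers: [15, 9, 48, 15, 45], gcd = 3
Change: index 0, 15 -> 58
gcd of the OTHER numbers (without index 0): gcd([9, 48, 15, 45]) = 3
New gcd = gcd(g_others, new_val) = gcd(3, 58) = 1

Answer: 1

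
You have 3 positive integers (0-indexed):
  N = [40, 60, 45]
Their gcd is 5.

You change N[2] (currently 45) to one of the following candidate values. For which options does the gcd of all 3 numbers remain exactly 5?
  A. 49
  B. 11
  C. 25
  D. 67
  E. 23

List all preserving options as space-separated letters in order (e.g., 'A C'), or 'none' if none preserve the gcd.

Old gcd = 5; gcd of others (without N[2]) = 20
New gcd for candidate v: gcd(20, v). Preserves old gcd iff gcd(20, v) = 5.
  Option A: v=49, gcd(20,49)=1 -> changes
  Option B: v=11, gcd(20,11)=1 -> changes
  Option C: v=25, gcd(20,25)=5 -> preserves
  Option D: v=67, gcd(20,67)=1 -> changes
  Option E: v=23, gcd(20,23)=1 -> changes

Answer: C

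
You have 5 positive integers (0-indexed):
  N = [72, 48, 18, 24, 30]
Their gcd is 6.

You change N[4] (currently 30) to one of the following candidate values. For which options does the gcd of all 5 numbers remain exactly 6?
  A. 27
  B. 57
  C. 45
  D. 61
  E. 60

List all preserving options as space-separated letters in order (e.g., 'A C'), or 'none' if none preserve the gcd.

Answer: E

Derivation:
Old gcd = 6; gcd of others (without N[4]) = 6
New gcd for candidate v: gcd(6, v). Preserves old gcd iff gcd(6, v) = 6.
  Option A: v=27, gcd(6,27)=3 -> changes
  Option B: v=57, gcd(6,57)=3 -> changes
  Option C: v=45, gcd(6,45)=3 -> changes
  Option D: v=61, gcd(6,61)=1 -> changes
  Option E: v=60, gcd(6,60)=6 -> preserves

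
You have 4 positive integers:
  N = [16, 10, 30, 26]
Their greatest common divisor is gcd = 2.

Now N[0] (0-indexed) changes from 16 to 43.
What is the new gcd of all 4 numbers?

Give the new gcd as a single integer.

Numbers: [16, 10, 30, 26], gcd = 2
Change: index 0, 16 -> 43
gcd of the OTHER numbers (without index 0): gcd([10, 30, 26]) = 2
New gcd = gcd(g_others, new_val) = gcd(2, 43) = 1

Answer: 1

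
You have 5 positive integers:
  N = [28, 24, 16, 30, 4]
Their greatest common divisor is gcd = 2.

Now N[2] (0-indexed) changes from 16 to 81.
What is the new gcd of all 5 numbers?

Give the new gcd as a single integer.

Answer: 1

Derivation:
Numbers: [28, 24, 16, 30, 4], gcd = 2
Change: index 2, 16 -> 81
gcd of the OTHER numbers (without index 2): gcd([28, 24, 30, 4]) = 2
New gcd = gcd(g_others, new_val) = gcd(2, 81) = 1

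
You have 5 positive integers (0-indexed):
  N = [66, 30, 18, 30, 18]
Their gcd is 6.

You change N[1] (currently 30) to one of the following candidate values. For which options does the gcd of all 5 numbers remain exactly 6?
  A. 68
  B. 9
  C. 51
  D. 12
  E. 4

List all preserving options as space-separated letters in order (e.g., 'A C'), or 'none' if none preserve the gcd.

Old gcd = 6; gcd of others (without N[1]) = 6
New gcd for candidate v: gcd(6, v). Preserves old gcd iff gcd(6, v) = 6.
  Option A: v=68, gcd(6,68)=2 -> changes
  Option B: v=9, gcd(6,9)=3 -> changes
  Option C: v=51, gcd(6,51)=3 -> changes
  Option D: v=12, gcd(6,12)=6 -> preserves
  Option E: v=4, gcd(6,4)=2 -> changes

Answer: D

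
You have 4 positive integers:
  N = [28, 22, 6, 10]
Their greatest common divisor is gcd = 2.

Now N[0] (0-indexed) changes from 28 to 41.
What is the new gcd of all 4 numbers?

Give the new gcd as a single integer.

Numbers: [28, 22, 6, 10], gcd = 2
Change: index 0, 28 -> 41
gcd of the OTHER numbers (without index 0): gcd([22, 6, 10]) = 2
New gcd = gcd(g_others, new_val) = gcd(2, 41) = 1

Answer: 1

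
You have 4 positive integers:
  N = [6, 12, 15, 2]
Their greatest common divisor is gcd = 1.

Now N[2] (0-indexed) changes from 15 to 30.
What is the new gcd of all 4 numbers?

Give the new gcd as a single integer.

Answer: 2

Derivation:
Numbers: [6, 12, 15, 2], gcd = 1
Change: index 2, 15 -> 30
gcd of the OTHER numbers (without index 2): gcd([6, 12, 2]) = 2
New gcd = gcd(g_others, new_val) = gcd(2, 30) = 2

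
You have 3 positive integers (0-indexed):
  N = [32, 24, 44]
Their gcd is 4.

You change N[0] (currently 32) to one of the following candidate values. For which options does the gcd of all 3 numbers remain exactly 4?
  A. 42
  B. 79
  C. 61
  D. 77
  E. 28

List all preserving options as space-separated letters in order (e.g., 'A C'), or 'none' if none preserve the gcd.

Answer: E

Derivation:
Old gcd = 4; gcd of others (without N[0]) = 4
New gcd for candidate v: gcd(4, v). Preserves old gcd iff gcd(4, v) = 4.
  Option A: v=42, gcd(4,42)=2 -> changes
  Option B: v=79, gcd(4,79)=1 -> changes
  Option C: v=61, gcd(4,61)=1 -> changes
  Option D: v=77, gcd(4,77)=1 -> changes
  Option E: v=28, gcd(4,28)=4 -> preserves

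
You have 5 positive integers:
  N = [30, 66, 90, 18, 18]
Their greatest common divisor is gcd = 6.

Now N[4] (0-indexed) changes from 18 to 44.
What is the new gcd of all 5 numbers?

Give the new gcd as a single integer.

Answer: 2

Derivation:
Numbers: [30, 66, 90, 18, 18], gcd = 6
Change: index 4, 18 -> 44
gcd of the OTHER numbers (without index 4): gcd([30, 66, 90, 18]) = 6
New gcd = gcd(g_others, new_val) = gcd(6, 44) = 2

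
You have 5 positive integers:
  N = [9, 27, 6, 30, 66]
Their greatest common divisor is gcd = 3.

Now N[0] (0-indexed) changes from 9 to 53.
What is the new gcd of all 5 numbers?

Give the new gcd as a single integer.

Answer: 1

Derivation:
Numbers: [9, 27, 6, 30, 66], gcd = 3
Change: index 0, 9 -> 53
gcd of the OTHER numbers (without index 0): gcd([27, 6, 30, 66]) = 3
New gcd = gcd(g_others, new_val) = gcd(3, 53) = 1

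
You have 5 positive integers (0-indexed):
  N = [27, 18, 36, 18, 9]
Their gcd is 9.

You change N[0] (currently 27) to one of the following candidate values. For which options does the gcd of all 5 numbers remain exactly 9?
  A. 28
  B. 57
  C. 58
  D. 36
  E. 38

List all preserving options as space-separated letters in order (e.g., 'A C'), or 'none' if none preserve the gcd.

Answer: D

Derivation:
Old gcd = 9; gcd of others (without N[0]) = 9
New gcd for candidate v: gcd(9, v). Preserves old gcd iff gcd(9, v) = 9.
  Option A: v=28, gcd(9,28)=1 -> changes
  Option B: v=57, gcd(9,57)=3 -> changes
  Option C: v=58, gcd(9,58)=1 -> changes
  Option D: v=36, gcd(9,36)=9 -> preserves
  Option E: v=38, gcd(9,38)=1 -> changes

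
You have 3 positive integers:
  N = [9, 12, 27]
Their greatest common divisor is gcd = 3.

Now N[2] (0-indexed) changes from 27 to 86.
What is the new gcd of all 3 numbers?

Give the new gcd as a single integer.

Answer: 1

Derivation:
Numbers: [9, 12, 27], gcd = 3
Change: index 2, 27 -> 86
gcd of the OTHER numbers (without index 2): gcd([9, 12]) = 3
New gcd = gcd(g_others, new_val) = gcd(3, 86) = 1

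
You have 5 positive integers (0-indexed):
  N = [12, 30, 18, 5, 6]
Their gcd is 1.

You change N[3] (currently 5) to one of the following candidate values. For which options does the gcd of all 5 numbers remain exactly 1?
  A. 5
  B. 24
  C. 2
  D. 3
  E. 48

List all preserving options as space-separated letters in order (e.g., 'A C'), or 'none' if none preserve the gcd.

Answer: A

Derivation:
Old gcd = 1; gcd of others (without N[3]) = 6
New gcd for candidate v: gcd(6, v). Preserves old gcd iff gcd(6, v) = 1.
  Option A: v=5, gcd(6,5)=1 -> preserves
  Option B: v=24, gcd(6,24)=6 -> changes
  Option C: v=2, gcd(6,2)=2 -> changes
  Option D: v=3, gcd(6,3)=3 -> changes
  Option E: v=48, gcd(6,48)=6 -> changes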